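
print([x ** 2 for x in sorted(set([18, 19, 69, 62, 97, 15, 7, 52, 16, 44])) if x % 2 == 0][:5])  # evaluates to [256, 324, 1936, 2704, 3844]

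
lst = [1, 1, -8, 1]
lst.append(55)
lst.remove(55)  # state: [1, 1, -8, 1]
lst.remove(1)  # [1, -8, 1]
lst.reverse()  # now [1, -8, 1]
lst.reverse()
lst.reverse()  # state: [1, -8, 1]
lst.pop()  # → 1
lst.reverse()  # [-8, 1]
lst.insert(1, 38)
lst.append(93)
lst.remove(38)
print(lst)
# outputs [-8, 1, 93]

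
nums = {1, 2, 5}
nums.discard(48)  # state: {1, 2, 5}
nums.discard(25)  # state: {1, 2, 5}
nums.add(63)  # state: {1, 2, 5, 63}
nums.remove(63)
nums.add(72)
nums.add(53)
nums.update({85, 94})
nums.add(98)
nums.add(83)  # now {1, 2, 5, 53, 72, 83, 85, 94, 98}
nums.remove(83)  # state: {1, 2, 5, 53, 72, 85, 94, 98}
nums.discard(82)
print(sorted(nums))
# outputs [1, 2, 5, 53, 72, 85, 94, 98]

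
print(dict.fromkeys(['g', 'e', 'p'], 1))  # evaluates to {'g': 1, 'e': 1, 'p': 1}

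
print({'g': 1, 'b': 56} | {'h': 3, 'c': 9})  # {'g': 1, 'b': 56, 'h': 3, 'c': 9}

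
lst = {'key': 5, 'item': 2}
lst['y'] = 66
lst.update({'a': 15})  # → {'key': 5, 'item': 2, 'y': 66, 'a': 15}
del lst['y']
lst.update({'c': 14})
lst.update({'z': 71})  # {'key': 5, 'item': 2, 'a': 15, 'c': 14, 'z': 71}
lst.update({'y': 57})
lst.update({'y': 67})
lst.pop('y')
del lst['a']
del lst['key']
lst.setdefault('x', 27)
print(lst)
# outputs {'item': 2, 'c': 14, 'z': 71, 'x': 27}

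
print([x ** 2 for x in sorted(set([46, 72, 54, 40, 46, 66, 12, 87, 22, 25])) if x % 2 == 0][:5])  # [144, 484, 1600, 2116, 2916]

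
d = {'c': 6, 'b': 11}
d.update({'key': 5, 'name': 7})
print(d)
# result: {'c': 6, 'b': 11, 'key': 5, 'name': 7}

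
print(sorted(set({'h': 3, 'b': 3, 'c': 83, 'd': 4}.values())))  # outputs [3, 4, 83]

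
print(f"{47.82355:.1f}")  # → 47.8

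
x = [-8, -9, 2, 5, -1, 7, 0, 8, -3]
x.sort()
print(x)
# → [-9, -8, -3, -1, 0, 2, 5, 7, 8]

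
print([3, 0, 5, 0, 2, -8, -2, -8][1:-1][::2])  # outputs [0, 0, -8]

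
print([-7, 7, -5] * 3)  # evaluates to [-7, 7, -5, -7, 7, -5, -7, 7, -5]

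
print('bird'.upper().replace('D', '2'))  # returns BIR2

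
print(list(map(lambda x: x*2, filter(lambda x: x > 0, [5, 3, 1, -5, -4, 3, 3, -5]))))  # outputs [10, 6, 2, 6, 6]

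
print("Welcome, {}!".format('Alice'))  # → Welcome, Alice!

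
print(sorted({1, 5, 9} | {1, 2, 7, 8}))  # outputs [1, 2, 5, 7, 8, 9]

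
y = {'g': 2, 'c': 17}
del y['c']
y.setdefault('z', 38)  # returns 38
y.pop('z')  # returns 38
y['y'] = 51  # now {'g': 2, 'y': 51}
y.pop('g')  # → 2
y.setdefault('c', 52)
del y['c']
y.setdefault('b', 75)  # 75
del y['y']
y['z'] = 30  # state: {'b': 75, 'z': 30}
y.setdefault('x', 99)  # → 99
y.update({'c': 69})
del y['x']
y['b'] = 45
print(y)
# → {'b': 45, 'z': 30, 'c': 69}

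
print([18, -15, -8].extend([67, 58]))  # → None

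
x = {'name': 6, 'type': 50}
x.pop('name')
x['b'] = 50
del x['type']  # {'b': 50}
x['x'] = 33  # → {'b': 50, 'x': 33}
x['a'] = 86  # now {'b': 50, 'x': 33, 'a': 86}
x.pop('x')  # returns 33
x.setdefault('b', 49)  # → 50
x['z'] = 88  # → {'b': 50, 'a': 86, 'z': 88}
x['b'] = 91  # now {'b': 91, 'a': 86, 'z': 88}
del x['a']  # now {'b': 91, 'z': 88}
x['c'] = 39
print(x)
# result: {'b': 91, 'z': 88, 'c': 39}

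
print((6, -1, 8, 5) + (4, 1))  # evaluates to (6, -1, 8, 5, 4, 1)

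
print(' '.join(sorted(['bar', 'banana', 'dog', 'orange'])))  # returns banana bar dog orange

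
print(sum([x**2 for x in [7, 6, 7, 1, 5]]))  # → 160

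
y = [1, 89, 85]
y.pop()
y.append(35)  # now [1, 89, 35]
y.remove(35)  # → [1, 89]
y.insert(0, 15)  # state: [15, 1, 89]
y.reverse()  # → [89, 1, 15]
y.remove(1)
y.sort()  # [15, 89]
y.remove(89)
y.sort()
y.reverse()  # [15]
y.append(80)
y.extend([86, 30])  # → [15, 80, 86, 30]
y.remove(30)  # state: [15, 80, 86]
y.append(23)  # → [15, 80, 86, 23]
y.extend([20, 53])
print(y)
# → [15, 80, 86, 23, 20, 53]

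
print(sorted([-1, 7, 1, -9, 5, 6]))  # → [-9, -1, 1, 5, 6, 7]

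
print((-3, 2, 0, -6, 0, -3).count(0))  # 2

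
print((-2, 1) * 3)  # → (-2, 1, -2, 1, -2, 1)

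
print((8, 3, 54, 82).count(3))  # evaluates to 1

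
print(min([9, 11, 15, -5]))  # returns -5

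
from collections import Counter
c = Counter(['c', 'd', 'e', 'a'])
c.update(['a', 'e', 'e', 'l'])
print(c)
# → Counter({'e': 3, 'a': 2, 'c': 1, 'd': 1, 'l': 1})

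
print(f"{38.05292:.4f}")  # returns 38.0529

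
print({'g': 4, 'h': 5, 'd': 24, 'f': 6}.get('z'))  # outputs None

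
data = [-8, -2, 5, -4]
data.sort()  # [-8, -4, -2, 5]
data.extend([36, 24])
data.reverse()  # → [24, 36, 5, -2, -4, -8]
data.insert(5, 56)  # [24, 36, 5, -2, -4, 56, -8]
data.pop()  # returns -8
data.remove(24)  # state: [36, 5, -2, -4, 56]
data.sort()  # [-4, -2, 5, 36, 56]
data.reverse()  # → [56, 36, 5, -2, -4]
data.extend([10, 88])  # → [56, 36, 5, -2, -4, 10, 88]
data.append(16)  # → [56, 36, 5, -2, -4, 10, 88, 16]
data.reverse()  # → [16, 88, 10, -4, -2, 5, 36, 56]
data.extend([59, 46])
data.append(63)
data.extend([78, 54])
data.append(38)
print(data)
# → [16, 88, 10, -4, -2, 5, 36, 56, 59, 46, 63, 78, 54, 38]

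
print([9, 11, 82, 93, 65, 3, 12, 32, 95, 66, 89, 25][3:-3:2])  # [93, 3, 32]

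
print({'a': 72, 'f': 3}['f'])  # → 3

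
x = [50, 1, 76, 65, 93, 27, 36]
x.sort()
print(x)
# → [1, 27, 36, 50, 65, 76, 93]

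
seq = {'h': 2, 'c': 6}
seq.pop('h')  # 2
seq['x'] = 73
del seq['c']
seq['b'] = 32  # {'x': 73, 'b': 32}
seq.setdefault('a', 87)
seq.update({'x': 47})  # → {'x': 47, 'b': 32, 'a': 87}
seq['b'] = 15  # {'x': 47, 'b': 15, 'a': 87}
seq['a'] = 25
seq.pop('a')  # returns 25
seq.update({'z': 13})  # {'x': 47, 'b': 15, 'z': 13}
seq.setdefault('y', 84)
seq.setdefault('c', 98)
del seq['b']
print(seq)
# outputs {'x': 47, 'z': 13, 'y': 84, 'c': 98}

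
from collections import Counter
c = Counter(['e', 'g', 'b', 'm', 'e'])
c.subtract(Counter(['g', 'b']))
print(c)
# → Counter({'e': 2, 'm': 1, 'g': 0, 'b': 0})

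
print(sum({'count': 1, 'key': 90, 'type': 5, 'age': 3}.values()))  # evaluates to 99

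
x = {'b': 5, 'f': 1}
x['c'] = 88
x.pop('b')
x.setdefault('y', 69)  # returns 69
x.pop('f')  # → 1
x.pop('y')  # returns 69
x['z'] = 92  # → {'c': 88, 'z': 92}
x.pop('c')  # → 88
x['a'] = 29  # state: {'z': 92, 'a': 29}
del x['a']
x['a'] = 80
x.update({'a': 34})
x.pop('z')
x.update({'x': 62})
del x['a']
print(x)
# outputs {'x': 62}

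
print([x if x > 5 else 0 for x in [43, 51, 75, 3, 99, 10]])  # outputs [43, 51, 75, 0, 99, 10]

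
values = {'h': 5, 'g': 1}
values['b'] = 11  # {'h': 5, 'g': 1, 'b': 11}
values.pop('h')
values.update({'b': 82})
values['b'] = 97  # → {'g': 1, 'b': 97}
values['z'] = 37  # {'g': 1, 'b': 97, 'z': 37}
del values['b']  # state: {'g': 1, 'z': 37}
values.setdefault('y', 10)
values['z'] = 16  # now {'g': 1, 'z': 16, 'y': 10}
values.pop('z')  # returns 16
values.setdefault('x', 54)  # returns 54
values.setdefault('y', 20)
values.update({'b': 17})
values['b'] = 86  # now {'g': 1, 'y': 10, 'x': 54, 'b': 86}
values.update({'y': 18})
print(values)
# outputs {'g': 1, 'y': 18, 'x': 54, 'b': 86}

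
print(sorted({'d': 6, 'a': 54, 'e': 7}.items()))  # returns [('a', 54), ('d', 6), ('e', 7)]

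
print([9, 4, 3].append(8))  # None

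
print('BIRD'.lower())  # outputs bird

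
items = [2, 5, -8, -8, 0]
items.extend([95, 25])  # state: [2, 5, -8, -8, 0, 95, 25]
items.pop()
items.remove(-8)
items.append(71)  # [2, 5, -8, 0, 95, 71]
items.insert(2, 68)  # [2, 5, 68, -8, 0, 95, 71]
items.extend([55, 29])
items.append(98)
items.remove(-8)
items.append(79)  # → [2, 5, 68, 0, 95, 71, 55, 29, 98, 79]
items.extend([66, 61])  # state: [2, 5, 68, 0, 95, 71, 55, 29, 98, 79, 66, 61]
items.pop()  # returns 61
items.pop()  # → 66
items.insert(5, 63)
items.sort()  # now [0, 2, 5, 29, 55, 63, 68, 71, 79, 95, 98]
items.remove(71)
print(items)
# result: [0, 2, 5, 29, 55, 63, 68, 79, 95, 98]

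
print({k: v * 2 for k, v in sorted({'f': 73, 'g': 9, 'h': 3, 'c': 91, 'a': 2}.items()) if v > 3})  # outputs {'c': 182, 'f': 146, 'g': 18}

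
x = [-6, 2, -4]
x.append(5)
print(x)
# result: [-6, 2, -4, 5]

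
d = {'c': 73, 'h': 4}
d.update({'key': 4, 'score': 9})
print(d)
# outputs {'c': 73, 'h': 4, 'key': 4, 'score': 9}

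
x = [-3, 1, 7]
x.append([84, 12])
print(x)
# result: [-3, 1, 7, [84, 12]]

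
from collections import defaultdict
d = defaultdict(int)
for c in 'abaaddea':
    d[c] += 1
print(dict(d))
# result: {'a': 4, 'b': 1, 'd': 2, 'e': 1}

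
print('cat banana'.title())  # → Cat Banana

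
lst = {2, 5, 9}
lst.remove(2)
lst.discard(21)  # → {5, 9}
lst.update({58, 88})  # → {5, 9, 58, 88}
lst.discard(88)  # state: {5, 9, 58}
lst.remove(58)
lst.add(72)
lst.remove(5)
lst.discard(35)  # {9, 72}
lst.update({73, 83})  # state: {9, 72, 73, 83}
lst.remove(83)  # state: {9, 72, 73}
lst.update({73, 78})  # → {9, 72, 73, 78}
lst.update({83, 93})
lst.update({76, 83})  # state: {9, 72, 73, 76, 78, 83, 93}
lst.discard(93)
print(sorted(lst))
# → [9, 72, 73, 76, 78, 83]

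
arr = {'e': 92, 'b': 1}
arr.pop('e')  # 92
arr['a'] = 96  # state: {'b': 1, 'a': 96}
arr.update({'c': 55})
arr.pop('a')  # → 96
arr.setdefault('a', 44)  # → 44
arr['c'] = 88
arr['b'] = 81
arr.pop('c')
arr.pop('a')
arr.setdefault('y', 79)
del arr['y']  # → {'b': 81}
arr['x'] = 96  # {'b': 81, 'x': 96}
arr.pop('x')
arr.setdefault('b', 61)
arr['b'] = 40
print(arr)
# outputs {'b': 40}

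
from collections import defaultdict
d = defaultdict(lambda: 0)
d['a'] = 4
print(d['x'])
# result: 0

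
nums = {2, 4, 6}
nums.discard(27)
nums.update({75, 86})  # {2, 4, 6, 75, 86}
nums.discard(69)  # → {2, 4, 6, 75, 86}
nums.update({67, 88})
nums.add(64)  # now {2, 4, 6, 64, 67, 75, 86, 88}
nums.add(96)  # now {2, 4, 6, 64, 67, 75, 86, 88, 96}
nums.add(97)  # {2, 4, 6, 64, 67, 75, 86, 88, 96, 97}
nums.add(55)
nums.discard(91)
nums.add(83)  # {2, 4, 6, 55, 64, 67, 75, 83, 86, 88, 96, 97}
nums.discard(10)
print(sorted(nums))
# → [2, 4, 6, 55, 64, 67, 75, 83, 86, 88, 96, 97]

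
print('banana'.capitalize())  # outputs Banana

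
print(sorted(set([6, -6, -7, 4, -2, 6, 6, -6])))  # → [-7, -6, -2, 4, 6]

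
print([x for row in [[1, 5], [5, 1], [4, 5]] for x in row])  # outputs [1, 5, 5, 1, 4, 5]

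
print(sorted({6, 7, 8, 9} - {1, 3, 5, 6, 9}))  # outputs [7, 8]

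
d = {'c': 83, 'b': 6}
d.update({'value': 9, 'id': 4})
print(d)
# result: {'c': 83, 'b': 6, 'value': 9, 'id': 4}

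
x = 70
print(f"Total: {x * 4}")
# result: Total: 280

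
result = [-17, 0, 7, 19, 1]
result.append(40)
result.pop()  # 40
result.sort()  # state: [-17, 0, 1, 7, 19]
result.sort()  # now [-17, 0, 1, 7, 19]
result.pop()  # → 19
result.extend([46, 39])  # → [-17, 0, 1, 7, 46, 39]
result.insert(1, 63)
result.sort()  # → [-17, 0, 1, 7, 39, 46, 63]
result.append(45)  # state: [-17, 0, 1, 7, 39, 46, 63, 45]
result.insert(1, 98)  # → [-17, 98, 0, 1, 7, 39, 46, 63, 45]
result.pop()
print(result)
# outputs [-17, 98, 0, 1, 7, 39, 46, 63]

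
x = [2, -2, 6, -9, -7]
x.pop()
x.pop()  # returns -9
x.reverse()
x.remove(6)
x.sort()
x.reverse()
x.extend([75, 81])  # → [2, -2, 75, 81]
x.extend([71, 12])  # [2, -2, 75, 81, 71, 12]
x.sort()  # [-2, 2, 12, 71, 75, 81]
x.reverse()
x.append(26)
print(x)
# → [81, 75, 71, 12, 2, -2, 26]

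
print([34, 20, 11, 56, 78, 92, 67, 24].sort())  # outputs None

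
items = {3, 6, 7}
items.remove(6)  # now {3, 7}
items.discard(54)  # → {3, 7}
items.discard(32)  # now {3, 7}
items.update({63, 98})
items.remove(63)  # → {3, 7, 98}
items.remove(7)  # {3, 98}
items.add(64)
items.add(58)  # {3, 58, 64, 98}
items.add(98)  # {3, 58, 64, 98}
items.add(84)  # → {3, 58, 64, 84, 98}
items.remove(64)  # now {3, 58, 84, 98}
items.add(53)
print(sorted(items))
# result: [3, 53, 58, 84, 98]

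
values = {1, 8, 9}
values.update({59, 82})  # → {1, 8, 9, 59, 82}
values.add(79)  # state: {1, 8, 9, 59, 79, 82}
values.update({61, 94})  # {1, 8, 9, 59, 61, 79, 82, 94}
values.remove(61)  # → {1, 8, 9, 59, 79, 82, 94}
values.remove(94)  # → {1, 8, 9, 59, 79, 82}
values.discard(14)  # {1, 8, 9, 59, 79, 82}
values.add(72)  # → {1, 8, 9, 59, 72, 79, 82}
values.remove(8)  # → {1, 9, 59, 72, 79, 82}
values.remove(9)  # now {1, 59, 72, 79, 82}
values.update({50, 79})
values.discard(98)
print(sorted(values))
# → [1, 50, 59, 72, 79, 82]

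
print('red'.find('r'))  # 0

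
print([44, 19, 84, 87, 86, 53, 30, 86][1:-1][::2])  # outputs [19, 87, 53]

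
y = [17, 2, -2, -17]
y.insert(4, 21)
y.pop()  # 21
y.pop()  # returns -17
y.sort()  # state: [-2, 2, 17]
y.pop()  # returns 17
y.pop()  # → 2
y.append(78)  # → [-2, 78]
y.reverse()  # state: [78, -2]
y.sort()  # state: [-2, 78]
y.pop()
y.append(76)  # [-2, 76]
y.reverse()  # [76, -2]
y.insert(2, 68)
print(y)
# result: [76, -2, 68]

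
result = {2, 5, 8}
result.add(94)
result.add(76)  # {2, 5, 8, 76, 94}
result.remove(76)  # {2, 5, 8, 94}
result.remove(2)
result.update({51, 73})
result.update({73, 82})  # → {5, 8, 51, 73, 82, 94}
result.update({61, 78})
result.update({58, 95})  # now {5, 8, 51, 58, 61, 73, 78, 82, 94, 95}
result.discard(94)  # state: {5, 8, 51, 58, 61, 73, 78, 82, 95}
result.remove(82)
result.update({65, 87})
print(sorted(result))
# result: [5, 8, 51, 58, 61, 65, 73, 78, 87, 95]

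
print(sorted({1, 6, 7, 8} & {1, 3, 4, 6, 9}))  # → [1, 6]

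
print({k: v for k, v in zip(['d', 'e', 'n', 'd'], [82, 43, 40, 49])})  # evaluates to {'d': 49, 'e': 43, 'n': 40}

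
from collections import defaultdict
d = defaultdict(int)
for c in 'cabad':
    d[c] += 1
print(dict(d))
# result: {'c': 1, 'a': 2, 'b': 1, 'd': 1}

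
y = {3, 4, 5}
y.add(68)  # {3, 4, 5, 68}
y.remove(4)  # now {3, 5, 68}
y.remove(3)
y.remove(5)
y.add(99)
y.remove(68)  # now {99}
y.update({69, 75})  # {69, 75, 99}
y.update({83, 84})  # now {69, 75, 83, 84, 99}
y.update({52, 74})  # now {52, 69, 74, 75, 83, 84, 99}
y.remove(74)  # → {52, 69, 75, 83, 84, 99}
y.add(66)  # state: {52, 66, 69, 75, 83, 84, 99}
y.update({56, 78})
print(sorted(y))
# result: [52, 56, 66, 69, 75, 78, 83, 84, 99]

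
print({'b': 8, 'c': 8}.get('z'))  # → None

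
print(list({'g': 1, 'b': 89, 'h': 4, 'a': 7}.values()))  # [1, 89, 4, 7]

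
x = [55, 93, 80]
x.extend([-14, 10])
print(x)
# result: [55, 93, 80, -14, 10]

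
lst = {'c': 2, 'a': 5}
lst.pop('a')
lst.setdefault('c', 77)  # 2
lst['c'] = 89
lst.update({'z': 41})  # {'c': 89, 'z': 41}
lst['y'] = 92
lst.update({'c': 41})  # {'c': 41, 'z': 41, 'y': 92}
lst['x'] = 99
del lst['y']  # {'c': 41, 'z': 41, 'x': 99}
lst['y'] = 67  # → {'c': 41, 'z': 41, 'x': 99, 'y': 67}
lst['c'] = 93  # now {'c': 93, 'z': 41, 'x': 99, 'y': 67}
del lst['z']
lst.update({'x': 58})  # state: {'c': 93, 'x': 58, 'y': 67}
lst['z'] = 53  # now {'c': 93, 'x': 58, 'y': 67, 'z': 53}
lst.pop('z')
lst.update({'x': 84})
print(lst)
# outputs {'c': 93, 'x': 84, 'y': 67}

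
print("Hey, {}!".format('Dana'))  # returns Hey, Dana!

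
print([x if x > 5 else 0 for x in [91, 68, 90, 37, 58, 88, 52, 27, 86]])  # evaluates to [91, 68, 90, 37, 58, 88, 52, 27, 86]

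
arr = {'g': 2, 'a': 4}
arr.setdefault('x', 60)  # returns 60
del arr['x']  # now {'g': 2, 'a': 4}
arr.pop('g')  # 2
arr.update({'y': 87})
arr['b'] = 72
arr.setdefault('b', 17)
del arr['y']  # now {'a': 4, 'b': 72}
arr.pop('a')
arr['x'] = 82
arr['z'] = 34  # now {'b': 72, 'x': 82, 'z': 34}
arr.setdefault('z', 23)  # 34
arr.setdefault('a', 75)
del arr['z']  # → {'b': 72, 'x': 82, 'a': 75}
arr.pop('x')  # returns 82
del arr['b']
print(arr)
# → {'a': 75}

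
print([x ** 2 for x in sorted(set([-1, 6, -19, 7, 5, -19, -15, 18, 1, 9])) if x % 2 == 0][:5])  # [36, 324]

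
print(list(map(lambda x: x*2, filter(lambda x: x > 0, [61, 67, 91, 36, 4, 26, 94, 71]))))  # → [122, 134, 182, 72, 8, 52, 188, 142]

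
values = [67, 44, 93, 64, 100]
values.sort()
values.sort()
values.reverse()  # [100, 93, 67, 64, 44]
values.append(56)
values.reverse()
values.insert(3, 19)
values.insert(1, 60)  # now [56, 60, 44, 64, 19, 67, 93, 100]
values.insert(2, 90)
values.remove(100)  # [56, 60, 90, 44, 64, 19, 67, 93]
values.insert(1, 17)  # [56, 17, 60, 90, 44, 64, 19, 67, 93]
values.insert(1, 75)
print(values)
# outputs [56, 75, 17, 60, 90, 44, 64, 19, 67, 93]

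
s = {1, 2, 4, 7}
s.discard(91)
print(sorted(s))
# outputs [1, 2, 4, 7]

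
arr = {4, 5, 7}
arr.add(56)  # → {4, 5, 7, 56}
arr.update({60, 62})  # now {4, 5, 7, 56, 60, 62}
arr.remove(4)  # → {5, 7, 56, 60, 62}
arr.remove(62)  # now {5, 7, 56, 60}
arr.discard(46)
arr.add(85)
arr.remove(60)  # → {5, 7, 56, 85}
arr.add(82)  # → {5, 7, 56, 82, 85}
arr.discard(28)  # {5, 7, 56, 82, 85}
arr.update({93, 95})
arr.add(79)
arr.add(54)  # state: {5, 7, 54, 56, 79, 82, 85, 93, 95}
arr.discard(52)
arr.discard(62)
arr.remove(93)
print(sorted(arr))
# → [5, 7, 54, 56, 79, 82, 85, 95]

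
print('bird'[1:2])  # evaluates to i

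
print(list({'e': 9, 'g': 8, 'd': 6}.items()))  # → [('e', 9), ('g', 8), ('d', 6)]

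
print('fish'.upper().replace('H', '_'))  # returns FIS_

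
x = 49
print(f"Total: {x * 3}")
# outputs Total: 147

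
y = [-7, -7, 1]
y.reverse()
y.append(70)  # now [1, -7, -7, 70]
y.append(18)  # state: [1, -7, -7, 70, 18]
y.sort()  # [-7, -7, 1, 18, 70]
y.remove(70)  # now [-7, -7, 1, 18]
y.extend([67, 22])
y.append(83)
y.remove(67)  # [-7, -7, 1, 18, 22, 83]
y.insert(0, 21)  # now [21, -7, -7, 1, 18, 22, 83]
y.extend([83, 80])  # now [21, -7, -7, 1, 18, 22, 83, 83, 80]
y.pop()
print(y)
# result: [21, -7, -7, 1, 18, 22, 83, 83]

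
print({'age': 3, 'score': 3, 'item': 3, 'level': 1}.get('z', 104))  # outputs 104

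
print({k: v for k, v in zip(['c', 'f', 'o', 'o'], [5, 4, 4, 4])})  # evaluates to {'c': 5, 'f': 4, 'o': 4}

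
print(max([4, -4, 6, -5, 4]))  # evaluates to 6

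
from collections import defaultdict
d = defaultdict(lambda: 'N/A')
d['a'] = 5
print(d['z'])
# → N/A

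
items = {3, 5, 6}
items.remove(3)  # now {5, 6}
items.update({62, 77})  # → {5, 6, 62, 77}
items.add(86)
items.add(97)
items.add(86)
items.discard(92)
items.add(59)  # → {5, 6, 59, 62, 77, 86, 97}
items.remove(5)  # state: {6, 59, 62, 77, 86, 97}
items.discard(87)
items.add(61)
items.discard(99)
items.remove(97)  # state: {6, 59, 61, 62, 77, 86}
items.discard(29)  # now {6, 59, 61, 62, 77, 86}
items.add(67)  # {6, 59, 61, 62, 67, 77, 86}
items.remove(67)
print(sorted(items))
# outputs [6, 59, 61, 62, 77, 86]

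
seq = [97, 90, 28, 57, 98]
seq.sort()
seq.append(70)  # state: [28, 57, 90, 97, 98, 70]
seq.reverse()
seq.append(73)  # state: [70, 98, 97, 90, 57, 28, 73]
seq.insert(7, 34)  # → [70, 98, 97, 90, 57, 28, 73, 34]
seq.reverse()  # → [34, 73, 28, 57, 90, 97, 98, 70]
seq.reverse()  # [70, 98, 97, 90, 57, 28, 73, 34]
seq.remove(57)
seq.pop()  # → 34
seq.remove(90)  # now [70, 98, 97, 28, 73]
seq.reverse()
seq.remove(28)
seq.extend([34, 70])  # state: [73, 97, 98, 70, 34, 70]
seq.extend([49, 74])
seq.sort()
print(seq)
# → [34, 49, 70, 70, 73, 74, 97, 98]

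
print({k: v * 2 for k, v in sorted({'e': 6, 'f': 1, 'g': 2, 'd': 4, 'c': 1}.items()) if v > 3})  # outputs {'d': 8, 'e': 12}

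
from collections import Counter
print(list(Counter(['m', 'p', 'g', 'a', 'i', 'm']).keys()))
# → ['m', 'p', 'g', 'a', 'i']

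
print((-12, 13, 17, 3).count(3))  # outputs 1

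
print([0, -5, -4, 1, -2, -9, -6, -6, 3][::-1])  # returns [3, -6, -6, -9, -2, 1, -4, -5, 0]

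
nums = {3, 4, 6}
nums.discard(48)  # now {3, 4, 6}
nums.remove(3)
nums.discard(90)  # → {4, 6}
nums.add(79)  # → {4, 6, 79}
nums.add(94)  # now {4, 6, 79, 94}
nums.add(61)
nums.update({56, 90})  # {4, 6, 56, 61, 79, 90, 94}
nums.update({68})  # {4, 6, 56, 61, 68, 79, 90, 94}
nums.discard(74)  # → {4, 6, 56, 61, 68, 79, 90, 94}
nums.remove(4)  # {6, 56, 61, 68, 79, 90, 94}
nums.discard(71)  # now {6, 56, 61, 68, 79, 90, 94}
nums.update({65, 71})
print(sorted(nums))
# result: [6, 56, 61, 65, 68, 71, 79, 90, 94]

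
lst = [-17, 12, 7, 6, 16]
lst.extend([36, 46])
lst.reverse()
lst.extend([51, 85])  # [46, 36, 16, 6, 7, 12, -17, 51, 85]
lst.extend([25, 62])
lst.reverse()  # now [62, 25, 85, 51, -17, 12, 7, 6, 16, 36, 46]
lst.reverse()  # [46, 36, 16, 6, 7, 12, -17, 51, 85, 25, 62]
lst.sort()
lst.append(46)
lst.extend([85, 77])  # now [-17, 6, 7, 12, 16, 25, 36, 46, 51, 62, 85, 46, 85, 77]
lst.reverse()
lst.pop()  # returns -17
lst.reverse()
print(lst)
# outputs [6, 7, 12, 16, 25, 36, 46, 51, 62, 85, 46, 85, 77]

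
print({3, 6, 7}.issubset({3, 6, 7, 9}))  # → True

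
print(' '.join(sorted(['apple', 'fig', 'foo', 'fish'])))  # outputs apple fig fish foo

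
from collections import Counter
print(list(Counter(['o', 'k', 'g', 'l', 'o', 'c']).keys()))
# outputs ['o', 'k', 'g', 'l', 'c']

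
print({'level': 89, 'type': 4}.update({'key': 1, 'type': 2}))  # None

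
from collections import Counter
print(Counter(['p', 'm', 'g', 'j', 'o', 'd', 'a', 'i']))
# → Counter({'p': 1, 'm': 1, 'g': 1, 'j': 1, 'o': 1, 'd': 1, 'a': 1, 'i': 1})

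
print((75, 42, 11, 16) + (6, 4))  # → (75, 42, 11, 16, 6, 4)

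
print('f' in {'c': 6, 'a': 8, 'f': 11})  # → True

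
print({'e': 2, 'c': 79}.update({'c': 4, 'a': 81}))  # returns None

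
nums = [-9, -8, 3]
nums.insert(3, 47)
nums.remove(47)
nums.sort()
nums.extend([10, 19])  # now [-9, -8, 3, 10, 19]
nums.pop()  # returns 19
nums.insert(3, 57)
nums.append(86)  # [-9, -8, 3, 57, 10, 86]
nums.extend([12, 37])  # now [-9, -8, 3, 57, 10, 86, 12, 37]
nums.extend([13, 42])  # [-9, -8, 3, 57, 10, 86, 12, 37, 13, 42]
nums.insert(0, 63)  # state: [63, -9, -8, 3, 57, 10, 86, 12, 37, 13, 42]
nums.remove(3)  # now [63, -9, -8, 57, 10, 86, 12, 37, 13, 42]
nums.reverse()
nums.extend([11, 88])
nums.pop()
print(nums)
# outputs [42, 13, 37, 12, 86, 10, 57, -8, -9, 63, 11]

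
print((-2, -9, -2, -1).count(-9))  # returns 1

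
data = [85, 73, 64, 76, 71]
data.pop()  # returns 71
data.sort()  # [64, 73, 76, 85]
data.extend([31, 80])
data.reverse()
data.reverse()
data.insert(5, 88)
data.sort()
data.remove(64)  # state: [31, 73, 76, 80, 85, 88]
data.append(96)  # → [31, 73, 76, 80, 85, 88, 96]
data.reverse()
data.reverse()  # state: [31, 73, 76, 80, 85, 88, 96]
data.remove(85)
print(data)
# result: [31, 73, 76, 80, 88, 96]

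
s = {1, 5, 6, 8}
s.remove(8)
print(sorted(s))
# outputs [1, 5, 6]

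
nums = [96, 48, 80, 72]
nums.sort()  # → [48, 72, 80, 96]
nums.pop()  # 96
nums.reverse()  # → [80, 72, 48]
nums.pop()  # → 48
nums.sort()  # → [72, 80]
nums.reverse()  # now [80, 72]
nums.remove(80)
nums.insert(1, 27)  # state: [72, 27]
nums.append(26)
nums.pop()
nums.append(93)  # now [72, 27, 93]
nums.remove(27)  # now [72, 93]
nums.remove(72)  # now [93]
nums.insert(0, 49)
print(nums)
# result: [49, 93]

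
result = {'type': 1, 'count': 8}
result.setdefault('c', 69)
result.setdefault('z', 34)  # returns 34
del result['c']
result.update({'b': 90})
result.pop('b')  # 90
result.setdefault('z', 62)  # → 34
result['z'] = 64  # {'type': 1, 'count': 8, 'z': 64}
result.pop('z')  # 64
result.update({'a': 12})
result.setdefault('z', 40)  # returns 40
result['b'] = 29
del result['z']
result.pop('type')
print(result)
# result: {'count': 8, 'a': 12, 'b': 29}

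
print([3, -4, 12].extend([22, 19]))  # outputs None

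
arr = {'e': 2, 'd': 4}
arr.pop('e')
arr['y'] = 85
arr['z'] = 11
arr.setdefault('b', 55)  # 55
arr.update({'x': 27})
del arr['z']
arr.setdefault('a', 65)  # 65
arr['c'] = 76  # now {'d': 4, 'y': 85, 'b': 55, 'x': 27, 'a': 65, 'c': 76}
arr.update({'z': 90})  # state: {'d': 4, 'y': 85, 'b': 55, 'x': 27, 'a': 65, 'c': 76, 'z': 90}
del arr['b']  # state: {'d': 4, 'y': 85, 'x': 27, 'a': 65, 'c': 76, 'z': 90}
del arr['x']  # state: {'d': 4, 'y': 85, 'a': 65, 'c': 76, 'z': 90}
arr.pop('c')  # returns 76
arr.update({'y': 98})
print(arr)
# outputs {'d': 4, 'y': 98, 'a': 65, 'z': 90}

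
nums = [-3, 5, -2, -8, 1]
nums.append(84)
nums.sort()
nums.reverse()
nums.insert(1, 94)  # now [84, 94, 5, 1, -2, -3, -8]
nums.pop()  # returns -8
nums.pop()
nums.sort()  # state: [-2, 1, 5, 84, 94]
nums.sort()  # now [-2, 1, 5, 84, 94]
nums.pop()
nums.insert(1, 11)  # [-2, 11, 1, 5, 84]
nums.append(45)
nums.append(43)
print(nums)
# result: [-2, 11, 1, 5, 84, 45, 43]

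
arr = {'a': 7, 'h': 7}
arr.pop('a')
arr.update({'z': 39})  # {'h': 7, 'z': 39}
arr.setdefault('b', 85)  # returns 85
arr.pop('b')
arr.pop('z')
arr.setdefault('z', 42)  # 42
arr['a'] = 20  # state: {'h': 7, 'z': 42, 'a': 20}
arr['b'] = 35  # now {'h': 7, 'z': 42, 'a': 20, 'b': 35}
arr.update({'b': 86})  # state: {'h': 7, 'z': 42, 'a': 20, 'b': 86}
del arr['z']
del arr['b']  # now {'h': 7, 'a': 20}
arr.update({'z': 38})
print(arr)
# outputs {'h': 7, 'a': 20, 'z': 38}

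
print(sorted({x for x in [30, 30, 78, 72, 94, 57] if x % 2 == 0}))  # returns [30, 72, 78, 94]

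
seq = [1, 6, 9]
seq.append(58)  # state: [1, 6, 9, 58]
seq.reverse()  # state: [58, 9, 6, 1]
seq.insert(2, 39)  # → [58, 9, 39, 6, 1]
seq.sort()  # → [1, 6, 9, 39, 58]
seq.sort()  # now [1, 6, 9, 39, 58]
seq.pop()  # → 58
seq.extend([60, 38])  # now [1, 6, 9, 39, 60, 38]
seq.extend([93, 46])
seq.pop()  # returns 46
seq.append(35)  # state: [1, 6, 9, 39, 60, 38, 93, 35]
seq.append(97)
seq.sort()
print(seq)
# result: [1, 6, 9, 35, 38, 39, 60, 93, 97]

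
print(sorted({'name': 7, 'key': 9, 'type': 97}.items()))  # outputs [('key', 9), ('name', 7), ('type', 97)]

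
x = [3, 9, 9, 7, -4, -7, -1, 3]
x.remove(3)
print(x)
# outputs [9, 9, 7, -4, -7, -1, 3]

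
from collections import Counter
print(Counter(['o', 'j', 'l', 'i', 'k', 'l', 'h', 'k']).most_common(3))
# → [('l', 2), ('k', 2), ('o', 1)]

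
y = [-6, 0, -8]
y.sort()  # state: [-8, -6, 0]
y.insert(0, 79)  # [79, -8, -6, 0]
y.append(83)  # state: [79, -8, -6, 0, 83]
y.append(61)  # [79, -8, -6, 0, 83, 61]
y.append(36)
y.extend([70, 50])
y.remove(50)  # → [79, -8, -6, 0, 83, 61, 36, 70]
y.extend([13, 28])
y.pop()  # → 28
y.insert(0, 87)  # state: [87, 79, -8, -6, 0, 83, 61, 36, 70, 13]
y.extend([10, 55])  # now [87, 79, -8, -6, 0, 83, 61, 36, 70, 13, 10, 55]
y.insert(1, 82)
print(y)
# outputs [87, 82, 79, -8, -6, 0, 83, 61, 36, 70, 13, 10, 55]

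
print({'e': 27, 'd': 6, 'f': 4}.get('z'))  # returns None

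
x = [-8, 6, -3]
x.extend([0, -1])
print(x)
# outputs [-8, 6, -3, 0, -1]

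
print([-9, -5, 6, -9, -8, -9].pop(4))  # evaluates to -8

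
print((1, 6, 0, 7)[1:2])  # (6,)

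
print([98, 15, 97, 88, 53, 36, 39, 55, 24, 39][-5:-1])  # [36, 39, 55, 24]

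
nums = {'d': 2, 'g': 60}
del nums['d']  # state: {'g': 60}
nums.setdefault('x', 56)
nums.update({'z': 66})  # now {'g': 60, 'x': 56, 'z': 66}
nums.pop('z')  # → 66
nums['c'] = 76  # {'g': 60, 'x': 56, 'c': 76}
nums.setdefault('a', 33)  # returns 33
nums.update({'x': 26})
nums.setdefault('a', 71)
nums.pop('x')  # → 26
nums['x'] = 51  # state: {'g': 60, 'c': 76, 'a': 33, 'x': 51}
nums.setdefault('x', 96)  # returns 51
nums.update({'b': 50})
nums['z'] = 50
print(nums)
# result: {'g': 60, 'c': 76, 'a': 33, 'x': 51, 'b': 50, 'z': 50}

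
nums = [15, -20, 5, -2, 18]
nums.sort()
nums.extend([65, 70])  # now [-20, -2, 5, 15, 18, 65, 70]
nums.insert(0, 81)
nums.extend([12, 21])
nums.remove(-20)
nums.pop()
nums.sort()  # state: [-2, 5, 12, 15, 18, 65, 70, 81]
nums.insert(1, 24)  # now [-2, 24, 5, 12, 15, 18, 65, 70, 81]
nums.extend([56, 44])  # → [-2, 24, 5, 12, 15, 18, 65, 70, 81, 56, 44]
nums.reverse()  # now [44, 56, 81, 70, 65, 18, 15, 12, 5, 24, -2]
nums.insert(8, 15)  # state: [44, 56, 81, 70, 65, 18, 15, 12, 15, 5, 24, -2]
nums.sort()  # [-2, 5, 12, 15, 15, 18, 24, 44, 56, 65, 70, 81]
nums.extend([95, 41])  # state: [-2, 5, 12, 15, 15, 18, 24, 44, 56, 65, 70, 81, 95, 41]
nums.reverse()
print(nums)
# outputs [41, 95, 81, 70, 65, 56, 44, 24, 18, 15, 15, 12, 5, -2]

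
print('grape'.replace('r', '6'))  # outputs g6ape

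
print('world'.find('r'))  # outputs 2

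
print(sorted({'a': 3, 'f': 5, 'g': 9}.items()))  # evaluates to [('a', 3), ('f', 5), ('g', 9)]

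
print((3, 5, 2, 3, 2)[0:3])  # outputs (3, 5, 2)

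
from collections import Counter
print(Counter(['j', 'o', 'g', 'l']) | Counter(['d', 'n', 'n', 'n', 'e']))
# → Counter({'n': 3, 'j': 1, 'o': 1, 'g': 1, 'l': 1, 'd': 1, 'e': 1})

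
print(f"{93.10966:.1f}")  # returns 93.1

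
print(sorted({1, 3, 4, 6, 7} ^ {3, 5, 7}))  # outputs [1, 4, 5, 6]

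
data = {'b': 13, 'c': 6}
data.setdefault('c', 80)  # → 6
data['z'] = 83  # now {'b': 13, 'c': 6, 'z': 83}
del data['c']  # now {'b': 13, 'z': 83}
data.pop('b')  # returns 13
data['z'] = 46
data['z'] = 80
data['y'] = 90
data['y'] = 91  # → {'z': 80, 'y': 91}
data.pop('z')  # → 80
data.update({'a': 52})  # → {'y': 91, 'a': 52}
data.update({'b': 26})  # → {'y': 91, 'a': 52, 'b': 26}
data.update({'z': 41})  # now {'y': 91, 'a': 52, 'b': 26, 'z': 41}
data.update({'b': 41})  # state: {'y': 91, 'a': 52, 'b': 41, 'z': 41}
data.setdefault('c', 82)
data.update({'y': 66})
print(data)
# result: {'y': 66, 'a': 52, 'b': 41, 'z': 41, 'c': 82}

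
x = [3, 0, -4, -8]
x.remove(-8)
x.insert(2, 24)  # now [3, 0, 24, -4]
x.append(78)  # [3, 0, 24, -4, 78]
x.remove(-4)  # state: [3, 0, 24, 78]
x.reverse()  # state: [78, 24, 0, 3]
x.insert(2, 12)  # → [78, 24, 12, 0, 3]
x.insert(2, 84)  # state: [78, 24, 84, 12, 0, 3]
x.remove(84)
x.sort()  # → [0, 3, 12, 24, 78]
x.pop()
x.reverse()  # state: [24, 12, 3, 0]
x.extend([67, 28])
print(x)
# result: [24, 12, 3, 0, 67, 28]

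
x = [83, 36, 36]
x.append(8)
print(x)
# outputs [83, 36, 36, 8]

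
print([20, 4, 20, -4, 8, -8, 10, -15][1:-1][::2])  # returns [4, -4, -8]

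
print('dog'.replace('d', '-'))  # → -og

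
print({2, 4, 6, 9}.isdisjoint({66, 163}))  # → True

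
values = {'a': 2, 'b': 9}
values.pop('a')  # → 2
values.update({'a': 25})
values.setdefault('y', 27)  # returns 27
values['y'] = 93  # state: {'b': 9, 'a': 25, 'y': 93}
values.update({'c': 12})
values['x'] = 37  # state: {'b': 9, 'a': 25, 'y': 93, 'c': 12, 'x': 37}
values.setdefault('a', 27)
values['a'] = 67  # {'b': 9, 'a': 67, 'y': 93, 'c': 12, 'x': 37}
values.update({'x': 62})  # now {'b': 9, 'a': 67, 'y': 93, 'c': 12, 'x': 62}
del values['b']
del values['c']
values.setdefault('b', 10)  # 10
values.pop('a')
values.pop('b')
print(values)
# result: {'y': 93, 'x': 62}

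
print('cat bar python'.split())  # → ['cat', 'bar', 'python']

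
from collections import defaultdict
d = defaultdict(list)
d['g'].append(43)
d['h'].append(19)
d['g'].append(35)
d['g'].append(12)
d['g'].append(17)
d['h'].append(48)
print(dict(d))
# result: {'g': [43, 35, 12, 17], 'h': [19, 48]}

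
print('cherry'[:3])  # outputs che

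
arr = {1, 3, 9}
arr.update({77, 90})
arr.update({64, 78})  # {1, 3, 9, 64, 77, 78, 90}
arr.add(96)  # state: {1, 3, 9, 64, 77, 78, 90, 96}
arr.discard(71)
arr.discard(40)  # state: {1, 3, 9, 64, 77, 78, 90, 96}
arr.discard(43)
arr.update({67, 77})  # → {1, 3, 9, 64, 67, 77, 78, 90, 96}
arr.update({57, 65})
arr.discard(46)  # {1, 3, 9, 57, 64, 65, 67, 77, 78, 90, 96}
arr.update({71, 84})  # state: {1, 3, 9, 57, 64, 65, 67, 71, 77, 78, 84, 90, 96}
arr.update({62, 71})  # {1, 3, 9, 57, 62, 64, 65, 67, 71, 77, 78, 84, 90, 96}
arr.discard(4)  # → {1, 3, 9, 57, 62, 64, 65, 67, 71, 77, 78, 84, 90, 96}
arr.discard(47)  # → {1, 3, 9, 57, 62, 64, 65, 67, 71, 77, 78, 84, 90, 96}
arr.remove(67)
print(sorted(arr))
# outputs [1, 3, 9, 57, 62, 64, 65, 71, 77, 78, 84, 90, 96]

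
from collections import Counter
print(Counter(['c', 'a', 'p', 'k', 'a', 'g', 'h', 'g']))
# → Counter({'a': 2, 'g': 2, 'c': 1, 'p': 1, 'k': 1, 'h': 1})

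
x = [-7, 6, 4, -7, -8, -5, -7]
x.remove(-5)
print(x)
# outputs [-7, 6, 4, -7, -8, -7]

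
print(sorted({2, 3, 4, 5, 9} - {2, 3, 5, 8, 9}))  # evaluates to [4]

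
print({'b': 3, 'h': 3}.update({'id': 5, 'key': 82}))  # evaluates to None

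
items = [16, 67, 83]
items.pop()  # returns 83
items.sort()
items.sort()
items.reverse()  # [67, 16]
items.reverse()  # [16, 67]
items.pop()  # 67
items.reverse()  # [16]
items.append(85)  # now [16, 85]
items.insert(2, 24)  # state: [16, 85, 24]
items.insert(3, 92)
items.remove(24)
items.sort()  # [16, 85, 92]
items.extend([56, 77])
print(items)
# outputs [16, 85, 92, 56, 77]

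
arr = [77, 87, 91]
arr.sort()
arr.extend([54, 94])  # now [77, 87, 91, 54, 94]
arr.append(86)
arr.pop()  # 86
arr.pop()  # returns 94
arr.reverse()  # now [54, 91, 87, 77]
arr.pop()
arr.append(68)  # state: [54, 91, 87, 68]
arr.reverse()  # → [68, 87, 91, 54]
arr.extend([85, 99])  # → [68, 87, 91, 54, 85, 99]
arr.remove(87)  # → [68, 91, 54, 85, 99]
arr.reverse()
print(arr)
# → [99, 85, 54, 91, 68]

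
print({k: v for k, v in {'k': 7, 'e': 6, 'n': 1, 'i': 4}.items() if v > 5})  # {'k': 7, 'e': 6}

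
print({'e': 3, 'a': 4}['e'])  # 3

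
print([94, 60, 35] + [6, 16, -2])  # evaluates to [94, 60, 35, 6, 16, -2]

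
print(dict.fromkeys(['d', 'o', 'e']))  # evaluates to {'d': None, 'o': None, 'e': None}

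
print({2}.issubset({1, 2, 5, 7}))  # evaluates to True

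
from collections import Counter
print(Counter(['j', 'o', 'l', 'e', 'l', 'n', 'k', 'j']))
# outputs Counter({'j': 2, 'l': 2, 'o': 1, 'e': 1, 'n': 1, 'k': 1})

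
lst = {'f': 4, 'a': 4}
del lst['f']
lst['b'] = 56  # {'a': 4, 'b': 56}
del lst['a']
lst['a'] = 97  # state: {'b': 56, 'a': 97}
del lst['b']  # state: {'a': 97}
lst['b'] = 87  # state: {'a': 97, 'b': 87}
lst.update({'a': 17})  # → {'a': 17, 'b': 87}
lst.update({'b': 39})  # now {'a': 17, 'b': 39}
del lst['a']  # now {'b': 39}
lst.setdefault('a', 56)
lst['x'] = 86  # {'b': 39, 'a': 56, 'x': 86}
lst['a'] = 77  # {'b': 39, 'a': 77, 'x': 86}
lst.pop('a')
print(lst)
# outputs {'b': 39, 'x': 86}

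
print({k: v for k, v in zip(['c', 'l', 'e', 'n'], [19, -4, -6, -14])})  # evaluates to {'c': 19, 'l': -4, 'e': -6, 'n': -14}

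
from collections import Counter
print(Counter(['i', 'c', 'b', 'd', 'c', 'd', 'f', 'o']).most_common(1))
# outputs [('c', 2)]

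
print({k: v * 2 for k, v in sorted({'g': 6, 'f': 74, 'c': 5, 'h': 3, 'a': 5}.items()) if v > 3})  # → {'a': 10, 'c': 10, 'f': 148, 'g': 12}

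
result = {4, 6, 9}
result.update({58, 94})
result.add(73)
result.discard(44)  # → {4, 6, 9, 58, 73, 94}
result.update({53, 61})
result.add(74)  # {4, 6, 9, 53, 58, 61, 73, 74, 94}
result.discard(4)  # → {6, 9, 53, 58, 61, 73, 74, 94}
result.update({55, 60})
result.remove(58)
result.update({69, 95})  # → {6, 9, 53, 55, 60, 61, 69, 73, 74, 94, 95}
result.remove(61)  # {6, 9, 53, 55, 60, 69, 73, 74, 94, 95}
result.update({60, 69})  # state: {6, 9, 53, 55, 60, 69, 73, 74, 94, 95}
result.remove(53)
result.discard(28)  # {6, 9, 55, 60, 69, 73, 74, 94, 95}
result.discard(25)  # {6, 9, 55, 60, 69, 73, 74, 94, 95}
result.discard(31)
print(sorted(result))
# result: [6, 9, 55, 60, 69, 73, 74, 94, 95]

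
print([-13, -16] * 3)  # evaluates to [-13, -16, -13, -16, -13, -16]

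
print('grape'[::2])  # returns gae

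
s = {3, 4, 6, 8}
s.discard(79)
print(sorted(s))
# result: [3, 4, 6, 8]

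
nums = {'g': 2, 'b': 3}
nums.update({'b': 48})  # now {'g': 2, 'b': 48}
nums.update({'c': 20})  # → {'g': 2, 'b': 48, 'c': 20}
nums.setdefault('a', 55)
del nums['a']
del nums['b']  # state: {'g': 2, 'c': 20}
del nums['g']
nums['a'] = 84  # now {'c': 20, 'a': 84}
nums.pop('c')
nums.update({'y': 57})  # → {'a': 84, 'y': 57}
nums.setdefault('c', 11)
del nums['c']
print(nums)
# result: {'a': 84, 'y': 57}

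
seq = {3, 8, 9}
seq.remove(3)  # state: {8, 9}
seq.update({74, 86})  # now {8, 9, 74, 86}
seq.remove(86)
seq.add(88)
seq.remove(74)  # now {8, 9, 88}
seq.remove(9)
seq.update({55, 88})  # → {8, 55, 88}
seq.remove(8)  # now {55, 88}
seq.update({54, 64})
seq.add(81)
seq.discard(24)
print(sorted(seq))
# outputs [54, 55, 64, 81, 88]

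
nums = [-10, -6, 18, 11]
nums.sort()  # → [-10, -6, 11, 18]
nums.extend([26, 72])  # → [-10, -6, 11, 18, 26, 72]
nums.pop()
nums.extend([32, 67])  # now [-10, -6, 11, 18, 26, 32, 67]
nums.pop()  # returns 67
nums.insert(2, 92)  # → [-10, -6, 92, 11, 18, 26, 32]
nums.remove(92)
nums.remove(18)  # [-10, -6, 11, 26, 32]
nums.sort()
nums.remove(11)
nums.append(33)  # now [-10, -6, 26, 32, 33]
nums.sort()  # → [-10, -6, 26, 32, 33]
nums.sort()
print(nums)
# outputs [-10, -6, 26, 32, 33]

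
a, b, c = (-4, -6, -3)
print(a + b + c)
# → -13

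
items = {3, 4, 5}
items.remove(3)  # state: {4, 5}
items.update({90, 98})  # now {4, 5, 90, 98}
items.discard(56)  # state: {4, 5, 90, 98}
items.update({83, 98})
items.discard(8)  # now {4, 5, 83, 90, 98}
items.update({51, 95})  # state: {4, 5, 51, 83, 90, 95, 98}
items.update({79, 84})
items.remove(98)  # {4, 5, 51, 79, 83, 84, 90, 95}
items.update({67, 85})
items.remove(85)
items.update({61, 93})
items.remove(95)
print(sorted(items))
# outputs [4, 5, 51, 61, 67, 79, 83, 84, 90, 93]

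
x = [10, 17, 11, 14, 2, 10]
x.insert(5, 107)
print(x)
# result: [10, 17, 11, 14, 2, 107, 10]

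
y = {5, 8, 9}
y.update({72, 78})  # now {5, 8, 9, 72, 78}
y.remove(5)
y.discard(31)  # {8, 9, 72, 78}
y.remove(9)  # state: {8, 72, 78}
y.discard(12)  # {8, 72, 78}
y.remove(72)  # {8, 78}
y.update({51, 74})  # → {8, 51, 74, 78}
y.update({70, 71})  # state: {8, 51, 70, 71, 74, 78}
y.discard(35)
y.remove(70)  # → {8, 51, 71, 74, 78}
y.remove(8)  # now {51, 71, 74, 78}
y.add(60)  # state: {51, 60, 71, 74, 78}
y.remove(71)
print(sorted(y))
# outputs [51, 60, 74, 78]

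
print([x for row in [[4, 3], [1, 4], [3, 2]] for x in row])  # [4, 3, 1, 4, 3, 2]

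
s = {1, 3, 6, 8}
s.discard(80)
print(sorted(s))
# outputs [1, 3, 6, 8]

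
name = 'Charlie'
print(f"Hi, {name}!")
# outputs Hi, Charlie!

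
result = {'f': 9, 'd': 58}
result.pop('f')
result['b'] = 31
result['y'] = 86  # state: {'d': 58, 'b': 31, 'y': 86}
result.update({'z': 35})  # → {'d': 58, 'b': 31, 'y': 86, 'z': 35}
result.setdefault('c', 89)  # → 89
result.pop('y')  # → 86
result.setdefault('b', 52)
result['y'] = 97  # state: {'d': 58, 'b': 31, 'z': 35, 'c': 89, 'y': 97}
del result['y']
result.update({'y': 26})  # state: {'d': 58, 'b': 31, 'z': 35, 'c': 89, 'y': 26}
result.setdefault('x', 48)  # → 48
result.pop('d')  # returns 58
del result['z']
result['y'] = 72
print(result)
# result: {'b': 31, 'c': 89, 'y': 72, 'x': 48}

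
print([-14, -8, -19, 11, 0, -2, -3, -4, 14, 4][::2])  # [-14, -19, 0, -3, 14]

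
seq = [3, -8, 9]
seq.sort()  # [-8, 3, 9]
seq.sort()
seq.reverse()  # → [9, 3, -8]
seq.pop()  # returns -8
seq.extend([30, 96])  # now [9, 3, 30, 96]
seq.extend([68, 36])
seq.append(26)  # [9, 3, 30, 96, 68, 36, 26]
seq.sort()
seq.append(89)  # [3, 9, 26, 30, 36, 68, 96, 89]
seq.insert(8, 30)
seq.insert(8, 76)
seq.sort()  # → [3, 9, 26, 30, 30, 36, 68, 76, 89, 96]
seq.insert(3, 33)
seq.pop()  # 96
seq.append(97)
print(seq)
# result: [3, 9, 26, 33, 30, 30, 36, 68, 76, 89, 97]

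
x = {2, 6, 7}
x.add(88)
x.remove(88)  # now {2, 6, 7}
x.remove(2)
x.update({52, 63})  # {6, 7, 52, 63}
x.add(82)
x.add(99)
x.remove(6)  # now {7, 52, 63, 82, 99}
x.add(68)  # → {7, 52, 63, 68, 82, 99}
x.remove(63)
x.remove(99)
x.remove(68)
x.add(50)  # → {7, 50, 52, 82}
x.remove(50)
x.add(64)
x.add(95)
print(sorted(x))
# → [7, 52, 64, 82, 95]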